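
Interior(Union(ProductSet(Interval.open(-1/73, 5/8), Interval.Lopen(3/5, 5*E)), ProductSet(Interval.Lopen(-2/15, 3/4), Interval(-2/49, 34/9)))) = Union(ProductSet(Interval.open(-2/15, 3/4), Interval.open(-2/49, 34/9)), ProductSet(Interval.open(-1/73, 5/8), Interval.open(-2/49, 5*E)))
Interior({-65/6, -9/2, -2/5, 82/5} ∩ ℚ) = ∅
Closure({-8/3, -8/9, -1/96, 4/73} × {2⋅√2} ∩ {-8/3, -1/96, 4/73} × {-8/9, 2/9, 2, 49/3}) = ∅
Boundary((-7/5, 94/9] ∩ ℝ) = {-7/5, 94/9}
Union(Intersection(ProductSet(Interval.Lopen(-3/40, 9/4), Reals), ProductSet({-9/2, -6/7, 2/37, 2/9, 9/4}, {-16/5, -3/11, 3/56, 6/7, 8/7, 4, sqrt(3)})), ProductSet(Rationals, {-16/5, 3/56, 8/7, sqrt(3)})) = Union(ProductSet({2/37, 2/9, 9/4}, {-16/5, -3/11, 3/56, 6/7, 8/7, 4, sqrt(3)}), ProductSet(Rationals, {-16/5, 3/56, 8/7, sqrt(3)}))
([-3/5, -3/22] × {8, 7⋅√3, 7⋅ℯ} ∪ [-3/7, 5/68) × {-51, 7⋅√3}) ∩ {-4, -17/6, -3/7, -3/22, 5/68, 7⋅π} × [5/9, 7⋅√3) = {-3/7, -3/22} × {8}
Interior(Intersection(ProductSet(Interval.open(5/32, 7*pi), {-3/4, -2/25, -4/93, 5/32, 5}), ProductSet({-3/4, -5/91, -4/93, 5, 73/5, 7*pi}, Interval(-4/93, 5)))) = EmptySet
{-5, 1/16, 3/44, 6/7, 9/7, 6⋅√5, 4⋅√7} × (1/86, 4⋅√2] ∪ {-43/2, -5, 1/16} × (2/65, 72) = ({-43/2, -5, 1/16} × (2/65, 72)) ∪ ({-5, 1/16, 3/44, 6/7, 9/7, 6⋅√5, 4⋅√7} × (1/86, 4⋅√2])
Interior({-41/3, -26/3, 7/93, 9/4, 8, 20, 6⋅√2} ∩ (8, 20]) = ∅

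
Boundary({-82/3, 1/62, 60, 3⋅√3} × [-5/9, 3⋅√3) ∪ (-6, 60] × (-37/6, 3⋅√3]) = ({-82/3, 60} × [-5/9, 3⋅√3]) ∪ ({-6, 60} × [-37/6, 3⋅√3]) ∪ ([-6, 60] × {-37/6, 3⋅√3}) ∪ ({-82/3, 1/62, 60, 3⋅√3} × {3⋅√3})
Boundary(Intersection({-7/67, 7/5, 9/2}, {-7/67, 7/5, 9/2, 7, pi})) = {-7/67, 7/5, 9/2}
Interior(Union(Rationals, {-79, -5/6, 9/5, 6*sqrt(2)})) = EmptySet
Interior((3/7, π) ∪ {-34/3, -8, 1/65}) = (3/7, π)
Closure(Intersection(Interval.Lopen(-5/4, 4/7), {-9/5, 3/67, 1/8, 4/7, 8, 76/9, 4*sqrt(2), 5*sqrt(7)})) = {3/67, 1/8, 4/7}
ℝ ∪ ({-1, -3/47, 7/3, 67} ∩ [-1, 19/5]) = ℝ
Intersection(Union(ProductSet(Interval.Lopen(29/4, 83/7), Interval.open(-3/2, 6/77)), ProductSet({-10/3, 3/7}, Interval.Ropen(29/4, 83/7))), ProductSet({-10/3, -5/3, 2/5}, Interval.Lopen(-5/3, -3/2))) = EmptySet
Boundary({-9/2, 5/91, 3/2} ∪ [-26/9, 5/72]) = {-9/2, -26/9, 5/72, 3/2}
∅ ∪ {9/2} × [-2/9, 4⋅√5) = {9/2} × [-2/9, 4⋅√5)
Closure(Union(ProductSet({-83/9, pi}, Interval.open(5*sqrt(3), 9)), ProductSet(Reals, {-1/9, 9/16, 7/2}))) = Union(ProductSet({-83/9, pi}, Interval(5*sqrt(3), 9)), ProductSet(Reals, {-1/9, 9/16, 7/2}))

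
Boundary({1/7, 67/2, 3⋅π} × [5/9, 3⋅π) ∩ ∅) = ∅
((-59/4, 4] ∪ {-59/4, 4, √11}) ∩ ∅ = ∅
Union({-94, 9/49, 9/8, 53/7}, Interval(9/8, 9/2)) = Union({-94, 9/49, 53/7}, Interval(9/8, 9/2))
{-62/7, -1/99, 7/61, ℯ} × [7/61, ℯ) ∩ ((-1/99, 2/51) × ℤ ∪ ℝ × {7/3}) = {-62/7, -1/99, 7/61, ℯ} × {7/3}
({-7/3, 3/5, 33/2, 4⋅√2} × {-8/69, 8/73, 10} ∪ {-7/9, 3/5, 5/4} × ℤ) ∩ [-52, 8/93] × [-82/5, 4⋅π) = ({-7/3} × {-8/69, 8/73, 10}) ∪ ({-7/9} × {-16, -15, …, 12})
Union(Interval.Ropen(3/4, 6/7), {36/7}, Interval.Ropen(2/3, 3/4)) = Union({36/7}, Interval.Ropen(2/3, 6/7))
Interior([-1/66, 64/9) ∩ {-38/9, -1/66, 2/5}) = ∅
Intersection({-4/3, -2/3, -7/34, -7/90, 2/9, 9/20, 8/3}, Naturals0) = EmptySet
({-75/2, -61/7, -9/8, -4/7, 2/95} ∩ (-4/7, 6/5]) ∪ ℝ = ℝ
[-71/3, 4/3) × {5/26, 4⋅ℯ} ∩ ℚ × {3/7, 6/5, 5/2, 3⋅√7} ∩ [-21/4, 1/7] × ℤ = ∅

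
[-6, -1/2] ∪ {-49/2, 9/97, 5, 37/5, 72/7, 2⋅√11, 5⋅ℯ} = {-49/2, 9/97, 5, 37/5, 72/7, 2⋅√11, 5⋅ℯ} ∪ [-6, -1/2]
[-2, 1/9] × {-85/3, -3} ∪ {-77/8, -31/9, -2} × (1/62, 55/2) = ([-2, 1/9] × {-85/3, -3}) ∪ ({-77/8, -31/9, -2} × (1/62, 55/2))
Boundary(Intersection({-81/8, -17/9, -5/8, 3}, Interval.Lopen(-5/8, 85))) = {3}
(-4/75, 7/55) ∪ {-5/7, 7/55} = {-5/7} ∪ (-4/75, 7/55]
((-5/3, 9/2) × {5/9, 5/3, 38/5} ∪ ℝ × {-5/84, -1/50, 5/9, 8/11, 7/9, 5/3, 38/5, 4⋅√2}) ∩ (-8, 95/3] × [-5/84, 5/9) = (-8, 95/3] × {-5/84, -1/50}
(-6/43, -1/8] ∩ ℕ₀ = ∅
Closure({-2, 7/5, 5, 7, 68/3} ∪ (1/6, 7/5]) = {-2, 5, 7, 68/3} ∪ [1/6, 7/5]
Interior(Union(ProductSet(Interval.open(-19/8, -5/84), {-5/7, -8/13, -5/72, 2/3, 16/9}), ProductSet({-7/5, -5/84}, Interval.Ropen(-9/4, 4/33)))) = EmptySet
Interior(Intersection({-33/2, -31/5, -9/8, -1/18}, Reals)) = EmptySet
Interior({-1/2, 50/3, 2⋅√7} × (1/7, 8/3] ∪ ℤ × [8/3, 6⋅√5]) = ∅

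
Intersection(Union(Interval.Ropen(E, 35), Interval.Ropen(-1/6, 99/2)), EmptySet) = EmptySet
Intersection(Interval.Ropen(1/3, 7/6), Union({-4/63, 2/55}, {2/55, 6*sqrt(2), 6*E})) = EmptySet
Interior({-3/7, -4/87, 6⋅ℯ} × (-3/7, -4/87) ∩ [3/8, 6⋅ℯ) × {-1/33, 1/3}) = ∅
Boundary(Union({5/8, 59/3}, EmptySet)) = {5/8, 59/3}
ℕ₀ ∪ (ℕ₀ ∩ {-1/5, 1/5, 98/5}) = ℕ₀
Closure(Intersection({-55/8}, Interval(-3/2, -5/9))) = EmptySet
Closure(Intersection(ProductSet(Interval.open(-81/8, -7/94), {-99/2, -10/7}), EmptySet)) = EmptySet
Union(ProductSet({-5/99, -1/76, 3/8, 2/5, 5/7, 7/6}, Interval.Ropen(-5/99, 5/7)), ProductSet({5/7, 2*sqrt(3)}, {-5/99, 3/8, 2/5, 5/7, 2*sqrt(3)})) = Union(ProductSet({5/7, 2*sqrt(3)}, {-5/99, 3/8, 2/5, 5/7, 2*sqrt(3)}), ProductSet({-5/99, -1/76, 3/8, 2/5, 5/7, 7/6}, Interval.Ropen(-5/99, 5/7)))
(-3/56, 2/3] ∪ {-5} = {-5} ∪ (-3/56, 2/3]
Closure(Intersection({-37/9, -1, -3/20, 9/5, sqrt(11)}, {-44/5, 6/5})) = EmptySet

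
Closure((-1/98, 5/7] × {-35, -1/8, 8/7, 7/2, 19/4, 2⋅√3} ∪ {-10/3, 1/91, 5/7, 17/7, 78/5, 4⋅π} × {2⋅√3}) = ({-10/3, 1/91, 5/7, 17/7, 78/5, 4⋅π} × {2⋅√3}) ∪ ([-1/98, 5/7] × {-35, -1/8, 8/7, 7/2, 19/4, 2⋅√3})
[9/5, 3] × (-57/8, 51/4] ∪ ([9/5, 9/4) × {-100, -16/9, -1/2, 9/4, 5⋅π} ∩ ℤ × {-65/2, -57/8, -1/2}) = [9/5, 3] × (-57/8, 51/4]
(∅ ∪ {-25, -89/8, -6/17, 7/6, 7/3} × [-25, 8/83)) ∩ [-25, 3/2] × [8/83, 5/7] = ∅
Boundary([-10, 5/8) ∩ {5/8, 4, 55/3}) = ∅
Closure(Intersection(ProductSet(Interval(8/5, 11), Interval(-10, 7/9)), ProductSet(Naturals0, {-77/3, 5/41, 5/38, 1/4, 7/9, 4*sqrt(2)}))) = ProductSet(Range(2, 12, 1), {5/41, 5/38, 1/4, 7/9})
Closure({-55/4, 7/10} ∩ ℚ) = {-55/4, 7/10}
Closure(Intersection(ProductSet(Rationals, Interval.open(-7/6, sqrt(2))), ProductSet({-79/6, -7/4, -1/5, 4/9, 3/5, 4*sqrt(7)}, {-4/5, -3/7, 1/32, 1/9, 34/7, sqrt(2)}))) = ProductSet({-79/6, -7/4, -1/5, 4/9, 3/5}, {-4/5, -3/7, 1/32, 1/9})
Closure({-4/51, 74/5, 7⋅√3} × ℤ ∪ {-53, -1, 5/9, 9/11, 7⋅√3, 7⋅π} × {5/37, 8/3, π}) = ({-4/51, 74/5, 7⋅√3} × ℤ) ∪ ({-53, -1, 5/9, 9/11, 7⋅√3, 7⋅π} × {5/37, 8/3, π})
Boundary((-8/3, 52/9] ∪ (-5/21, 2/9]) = {-8/3, 52/9}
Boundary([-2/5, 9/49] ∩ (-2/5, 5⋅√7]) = {-2/5, 9/49}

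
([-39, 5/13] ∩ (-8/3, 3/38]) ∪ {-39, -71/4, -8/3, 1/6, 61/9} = {-39, -71/4, 1/6, 61/9} ∪ [-8/3, 3/38]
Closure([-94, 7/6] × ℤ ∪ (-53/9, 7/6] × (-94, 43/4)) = ([-94, 7/6] × ℤ) ∪ ({-53/9, 7/6} × [-94, 43/4]) ∪ ([-53/9, 7/6] × {-94, 43/4}) ∪ ((-53/9, 7/6] × (-94, 43/4))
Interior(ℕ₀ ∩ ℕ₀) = ∅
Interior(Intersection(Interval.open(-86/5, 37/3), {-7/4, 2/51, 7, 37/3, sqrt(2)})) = EmptySet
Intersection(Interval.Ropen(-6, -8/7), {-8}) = EmptySet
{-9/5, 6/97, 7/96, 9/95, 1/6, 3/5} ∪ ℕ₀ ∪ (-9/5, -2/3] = [-9/5, -2/3] ∪ ℕ₀ ∪ {6/97, 7/96, 9/95, 1/6, 3/5}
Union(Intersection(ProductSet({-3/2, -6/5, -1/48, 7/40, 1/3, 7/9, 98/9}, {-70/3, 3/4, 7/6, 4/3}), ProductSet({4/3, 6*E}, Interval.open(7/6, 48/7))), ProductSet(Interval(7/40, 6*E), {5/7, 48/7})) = ProductSet(Interval(7/40, 6*E), {5/7, 48/7})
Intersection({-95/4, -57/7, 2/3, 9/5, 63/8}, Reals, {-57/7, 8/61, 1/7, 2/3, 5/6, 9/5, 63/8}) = {-57/7, 2/3, 9/5, 63/8}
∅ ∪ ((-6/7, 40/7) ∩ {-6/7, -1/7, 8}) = {-1/7}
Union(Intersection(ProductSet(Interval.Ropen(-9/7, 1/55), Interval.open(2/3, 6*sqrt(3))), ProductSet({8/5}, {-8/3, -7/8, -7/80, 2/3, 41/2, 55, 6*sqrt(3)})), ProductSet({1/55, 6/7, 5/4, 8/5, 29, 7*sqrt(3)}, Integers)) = ProductSet({1/55, 6/7, 5/4, 8/5, 29, 7*sqrt(3)}, Integers)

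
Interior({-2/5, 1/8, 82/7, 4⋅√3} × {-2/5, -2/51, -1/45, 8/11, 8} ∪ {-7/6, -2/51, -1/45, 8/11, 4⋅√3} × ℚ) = ∅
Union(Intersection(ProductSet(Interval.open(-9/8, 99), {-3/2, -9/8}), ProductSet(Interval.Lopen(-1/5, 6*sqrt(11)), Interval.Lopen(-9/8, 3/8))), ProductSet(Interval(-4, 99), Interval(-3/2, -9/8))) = ProductSet(Interval(-4, 99), Interval(-3/2, -9/8))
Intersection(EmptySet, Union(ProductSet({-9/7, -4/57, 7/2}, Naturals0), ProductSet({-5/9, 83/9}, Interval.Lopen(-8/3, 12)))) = EmptySet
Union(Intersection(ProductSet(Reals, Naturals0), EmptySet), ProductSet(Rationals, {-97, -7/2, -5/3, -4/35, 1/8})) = ProductSet(Rationals, {-97, -7/2, -5/3, -4/35, 1/8})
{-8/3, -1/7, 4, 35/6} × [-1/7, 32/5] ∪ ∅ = {-8/3, -1/7, 4, 35/6} × [-1/7, 32/5]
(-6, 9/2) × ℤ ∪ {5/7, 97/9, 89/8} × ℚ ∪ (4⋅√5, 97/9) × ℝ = ({5/7, 97/9, 89/8} × ℚ) ∪ ((-6, 9/2) × ℤ) ∪ ((4⋅√5, 97/9) × ℝ)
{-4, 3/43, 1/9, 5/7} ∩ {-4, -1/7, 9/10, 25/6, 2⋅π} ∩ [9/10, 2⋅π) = ∅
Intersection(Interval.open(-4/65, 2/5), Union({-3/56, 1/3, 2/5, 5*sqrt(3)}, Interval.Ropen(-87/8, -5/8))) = {-3/56, 1/3}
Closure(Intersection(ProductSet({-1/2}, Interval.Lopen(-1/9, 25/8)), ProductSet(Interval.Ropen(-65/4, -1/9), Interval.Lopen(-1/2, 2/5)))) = ProductSet({-1/2}, Interval(-1/9, 2/5))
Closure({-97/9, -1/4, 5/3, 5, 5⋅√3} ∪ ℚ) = ℝ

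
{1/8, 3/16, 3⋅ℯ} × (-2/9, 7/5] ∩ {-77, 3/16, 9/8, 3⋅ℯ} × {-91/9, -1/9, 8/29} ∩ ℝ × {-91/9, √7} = ∅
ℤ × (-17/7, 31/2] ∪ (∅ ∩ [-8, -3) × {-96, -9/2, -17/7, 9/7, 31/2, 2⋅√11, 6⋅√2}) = ℤ × (-17/7, 31/2]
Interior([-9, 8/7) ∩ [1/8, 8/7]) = (1/8, 8/7)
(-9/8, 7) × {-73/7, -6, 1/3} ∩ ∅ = ∅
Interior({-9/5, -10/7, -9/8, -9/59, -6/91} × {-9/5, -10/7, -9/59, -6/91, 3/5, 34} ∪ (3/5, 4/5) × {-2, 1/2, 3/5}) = ∅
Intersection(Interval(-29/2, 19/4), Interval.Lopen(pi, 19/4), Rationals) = Intersection(Interval.Lopen(pi, 19/4), Rationals)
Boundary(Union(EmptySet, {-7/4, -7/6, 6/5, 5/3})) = {-7/4, -7/6, 6/5, 5/3}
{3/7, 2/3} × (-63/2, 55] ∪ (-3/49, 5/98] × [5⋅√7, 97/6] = ({3/7, 2/3} × (-63/2, 55]) ∪ ((-3/49, 5/98] × [5⋅√7, 97/6])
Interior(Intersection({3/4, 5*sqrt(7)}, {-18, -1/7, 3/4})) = EmptySet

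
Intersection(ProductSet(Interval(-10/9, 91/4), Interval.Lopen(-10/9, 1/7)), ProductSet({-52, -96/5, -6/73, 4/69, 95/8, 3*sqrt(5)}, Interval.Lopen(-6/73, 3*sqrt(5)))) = ProductSet({-6/73, 4/69, 95/8, 3*sqrt(5)}, Interval.Lopen(-6/73, 1/7))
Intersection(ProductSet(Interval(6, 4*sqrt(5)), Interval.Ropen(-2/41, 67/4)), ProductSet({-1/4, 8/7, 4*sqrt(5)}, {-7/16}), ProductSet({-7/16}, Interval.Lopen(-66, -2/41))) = EmptySet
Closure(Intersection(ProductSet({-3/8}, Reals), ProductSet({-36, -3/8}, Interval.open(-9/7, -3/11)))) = ProductSet({-3/8}, Interval(-9/7, -3/11))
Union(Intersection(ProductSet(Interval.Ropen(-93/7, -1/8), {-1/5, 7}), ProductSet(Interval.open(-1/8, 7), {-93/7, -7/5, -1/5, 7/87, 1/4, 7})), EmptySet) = EmptySet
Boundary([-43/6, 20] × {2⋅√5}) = [-43/6, 20] × {2⋅√5}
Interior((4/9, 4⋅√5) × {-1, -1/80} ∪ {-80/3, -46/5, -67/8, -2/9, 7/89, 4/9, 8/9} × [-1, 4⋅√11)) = ∅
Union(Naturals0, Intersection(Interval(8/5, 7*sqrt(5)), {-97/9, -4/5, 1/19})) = Naturals0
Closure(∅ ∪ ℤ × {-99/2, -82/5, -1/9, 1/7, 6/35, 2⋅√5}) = ℤ × {-99/2, -82/5, -1/9, 1/7, 6/35, 2⋅√5}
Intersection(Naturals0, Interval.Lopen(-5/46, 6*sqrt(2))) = Range(0, 9, 1)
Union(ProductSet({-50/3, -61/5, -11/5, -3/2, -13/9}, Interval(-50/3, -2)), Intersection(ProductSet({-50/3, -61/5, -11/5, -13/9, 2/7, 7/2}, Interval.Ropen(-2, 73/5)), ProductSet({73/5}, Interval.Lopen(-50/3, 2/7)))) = ProductSet({-50/3, -61/5, -11/5, -3/2, -13/9}, Interval(-50/3, -2))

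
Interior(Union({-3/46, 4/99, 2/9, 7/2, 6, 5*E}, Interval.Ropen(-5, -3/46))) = Interval.open(-5, -3/46)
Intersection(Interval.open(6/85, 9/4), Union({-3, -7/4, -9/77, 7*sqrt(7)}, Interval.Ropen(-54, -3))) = EmptySet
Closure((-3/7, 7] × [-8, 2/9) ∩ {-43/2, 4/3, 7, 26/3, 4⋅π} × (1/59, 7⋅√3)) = {4/3, 7} × [1/59, 2/9]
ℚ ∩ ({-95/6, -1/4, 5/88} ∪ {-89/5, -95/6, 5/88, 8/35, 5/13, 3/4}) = {-89/5, -95/6, -1/4, 5/88, 8/35, 5/13, 3/4}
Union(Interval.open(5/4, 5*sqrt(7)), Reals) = Interval(-oo, oo)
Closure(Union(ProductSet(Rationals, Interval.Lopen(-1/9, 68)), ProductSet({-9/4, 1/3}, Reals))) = Union(ProductSet({-9/4, 1/3}, Reals), ProductSet(Reals, Interval(-1/9, 68)))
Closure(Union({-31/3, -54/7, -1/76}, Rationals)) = Reals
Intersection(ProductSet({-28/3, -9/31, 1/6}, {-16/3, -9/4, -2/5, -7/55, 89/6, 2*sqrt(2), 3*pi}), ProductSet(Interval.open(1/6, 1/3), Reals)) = EmptySet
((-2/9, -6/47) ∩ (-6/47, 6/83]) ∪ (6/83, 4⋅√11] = (6/83, 4⋅√11]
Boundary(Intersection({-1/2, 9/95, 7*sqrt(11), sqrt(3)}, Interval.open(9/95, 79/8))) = {sqrt(3)}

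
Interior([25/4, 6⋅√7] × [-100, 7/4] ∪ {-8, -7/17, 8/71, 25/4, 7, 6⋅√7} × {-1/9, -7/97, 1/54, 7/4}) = (25/4, 6⋅√7) × (-100, 7/4)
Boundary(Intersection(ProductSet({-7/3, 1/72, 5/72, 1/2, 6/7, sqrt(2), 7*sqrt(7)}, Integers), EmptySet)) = EmptySet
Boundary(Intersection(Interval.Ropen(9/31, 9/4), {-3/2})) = EmptySet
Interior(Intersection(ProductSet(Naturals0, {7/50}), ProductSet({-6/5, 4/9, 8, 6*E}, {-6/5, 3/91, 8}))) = EmptySet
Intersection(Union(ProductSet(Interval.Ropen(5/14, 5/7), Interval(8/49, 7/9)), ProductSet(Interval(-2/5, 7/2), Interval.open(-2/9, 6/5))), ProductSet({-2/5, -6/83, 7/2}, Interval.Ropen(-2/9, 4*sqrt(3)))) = ProductSet({-2/5, -6/83, 7/2}, Interval.open(-2/9, 6/5))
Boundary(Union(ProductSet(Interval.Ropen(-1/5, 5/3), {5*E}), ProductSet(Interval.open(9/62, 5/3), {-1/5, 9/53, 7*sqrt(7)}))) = Union(ProductSet(Interval(-1/5, 5/3), {5*E}), ProductSet(Interval(9/62, 5/3), {-1/5, 9/53, 7*sqrt(7)}))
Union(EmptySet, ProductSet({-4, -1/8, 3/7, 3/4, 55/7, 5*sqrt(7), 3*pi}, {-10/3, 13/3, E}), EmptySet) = ProductSet({-4, -1/8, 3/7, 3/4, 55/7, 5*sqrt(7), 3*pi}, {-10/3, 13/3, E})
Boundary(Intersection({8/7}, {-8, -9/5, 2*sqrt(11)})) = EmptySet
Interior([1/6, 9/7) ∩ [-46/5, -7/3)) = ∅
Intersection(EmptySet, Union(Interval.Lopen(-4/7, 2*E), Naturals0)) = EmptySet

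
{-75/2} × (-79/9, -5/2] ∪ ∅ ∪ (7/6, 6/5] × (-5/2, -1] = ({-75/2} × (-79/9, -5/2]) ∪ ((7/6, 6/5] × (-5/2, -1])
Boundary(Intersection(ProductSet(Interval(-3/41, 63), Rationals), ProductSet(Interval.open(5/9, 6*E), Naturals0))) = ProductSet(Interval(5/9, 6*E), Naturals0)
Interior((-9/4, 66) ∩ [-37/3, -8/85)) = (-9/4, -8/85)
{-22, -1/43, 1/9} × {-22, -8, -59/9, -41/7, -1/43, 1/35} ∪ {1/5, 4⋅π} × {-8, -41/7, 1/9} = ({1/5, 4⋅π} × {-8, -41/7, 1/9}) ∪ ({-22, -1/43, 1/9} × {-22, -8, -59/9, -41/7, -1/43, 1/35})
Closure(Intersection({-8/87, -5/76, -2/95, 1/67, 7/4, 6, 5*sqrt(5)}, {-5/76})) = {-5/76}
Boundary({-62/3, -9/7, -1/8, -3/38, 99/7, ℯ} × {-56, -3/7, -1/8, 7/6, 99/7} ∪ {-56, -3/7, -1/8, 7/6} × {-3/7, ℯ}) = ({-56, -3/7, -1/8, 7/6} × {-3/7, ℯ}) ∪ ({-62/3, -9/7, -1/8, -3/38, 99/7, ℯ} × {-56, -3/7, -1/8, 7/6, 99/7})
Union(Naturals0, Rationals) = Rationals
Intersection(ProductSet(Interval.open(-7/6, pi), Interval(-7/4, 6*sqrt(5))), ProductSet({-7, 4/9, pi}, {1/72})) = ProductSet({4/9}, {1/72})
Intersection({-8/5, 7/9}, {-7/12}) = EmptySet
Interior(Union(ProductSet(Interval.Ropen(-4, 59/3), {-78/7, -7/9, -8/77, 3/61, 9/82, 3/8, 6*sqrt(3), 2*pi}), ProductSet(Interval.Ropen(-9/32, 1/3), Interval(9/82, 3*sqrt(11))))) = ProductSet(Interval.open(-9/32, 1/3), Interval.open(9/82, 3*sqrt(11)))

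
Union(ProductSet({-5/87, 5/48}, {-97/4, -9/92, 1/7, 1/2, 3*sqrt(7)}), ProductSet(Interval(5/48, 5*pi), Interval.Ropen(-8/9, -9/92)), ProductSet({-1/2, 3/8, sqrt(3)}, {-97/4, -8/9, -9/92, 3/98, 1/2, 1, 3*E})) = Union(ProductSet({-5/87, 5/48}, {-97/4, -9/92, 1/7, 1/2, 3*sqrt(7)}), ProductSet({-1/2, 3/8, sqrt(3)}, {-97/4, -8/9, -9/92, 3/98, 1/2, 1, 3*E}), ProductSet(Interval(5/48, 5*pi), Interval.Ropen(-8/9, -9/92)))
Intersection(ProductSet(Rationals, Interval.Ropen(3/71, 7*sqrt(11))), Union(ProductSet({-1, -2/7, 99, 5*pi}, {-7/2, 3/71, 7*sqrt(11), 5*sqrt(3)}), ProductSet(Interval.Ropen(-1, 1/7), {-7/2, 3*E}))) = Union(ProductSet({-1, -2/7, 99}, {3/71, 5*sqrt(3)}), ProductSet(Intersection(Interval.Ropen(-1, 1/7), Rationals), {3*E}))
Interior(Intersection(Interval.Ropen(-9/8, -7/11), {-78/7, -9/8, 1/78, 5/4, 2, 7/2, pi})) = EmptySet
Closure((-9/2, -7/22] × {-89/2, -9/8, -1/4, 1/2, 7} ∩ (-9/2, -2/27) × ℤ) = [-9/2, -7/22] × {7}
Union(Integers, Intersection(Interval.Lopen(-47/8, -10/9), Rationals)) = Union(Integers, Intersection(Interval.Lopen(-47/8, -10/9), Rationals))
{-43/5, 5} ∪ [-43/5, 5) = [-43/5, 5]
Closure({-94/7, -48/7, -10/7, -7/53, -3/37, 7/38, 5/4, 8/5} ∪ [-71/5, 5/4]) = [-71/5, 5/4] ∪ {8/5}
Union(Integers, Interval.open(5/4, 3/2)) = Union(Integers, Interval.open(5/4, 3/2))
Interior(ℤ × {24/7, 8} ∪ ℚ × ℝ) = ∅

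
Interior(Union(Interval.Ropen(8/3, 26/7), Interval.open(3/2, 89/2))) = Interval.open(3/2, 89/2)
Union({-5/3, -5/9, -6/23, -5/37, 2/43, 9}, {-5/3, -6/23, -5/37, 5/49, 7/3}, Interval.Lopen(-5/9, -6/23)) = Union({-5/3, -5/37, 2/43, 5/49, 7/3, 9}, Interval(-5/9, -6/23))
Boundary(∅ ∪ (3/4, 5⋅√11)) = {3/4, 5⋅√11}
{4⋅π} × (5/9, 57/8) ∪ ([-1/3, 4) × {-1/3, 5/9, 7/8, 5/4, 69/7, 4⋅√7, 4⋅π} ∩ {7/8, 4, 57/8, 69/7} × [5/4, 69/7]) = ({7/8} × {5/4, 69/7}) ∪ ({4⋅π} × (5/9, 57/8))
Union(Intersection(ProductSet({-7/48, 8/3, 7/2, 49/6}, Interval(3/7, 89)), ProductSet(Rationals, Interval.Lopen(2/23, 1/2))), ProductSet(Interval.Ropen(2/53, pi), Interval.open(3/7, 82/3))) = Union(ProductSet({-7/48, 8/3, 7/2, 49/6}, Interval(3/7, 1/2)), ProductSet(Interval.Ropen(2/53, pi), Interval.open(3/7, 82/3)))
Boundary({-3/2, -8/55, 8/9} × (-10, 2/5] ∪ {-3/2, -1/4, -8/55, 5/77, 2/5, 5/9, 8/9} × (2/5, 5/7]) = ({-3/2, -8/55, 8/9} × [-10, 2/5]) ∪ ({-3/2, -1/4, -8/55, 5/77, 2/5, 5/9, 8/9} × [2/5, 5/7])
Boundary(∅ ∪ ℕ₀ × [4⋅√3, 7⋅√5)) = ℕ₀ × [4⋅√3, 7⋅√5]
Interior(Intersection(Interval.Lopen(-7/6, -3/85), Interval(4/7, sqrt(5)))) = EmptySet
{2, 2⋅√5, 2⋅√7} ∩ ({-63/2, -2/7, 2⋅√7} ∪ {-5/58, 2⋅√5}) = {2⋅√5, 2⋅√7}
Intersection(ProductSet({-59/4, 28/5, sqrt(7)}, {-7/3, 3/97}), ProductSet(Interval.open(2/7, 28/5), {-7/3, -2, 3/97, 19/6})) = ProductSet({sqrt(7)}, {-7/3, 3/97})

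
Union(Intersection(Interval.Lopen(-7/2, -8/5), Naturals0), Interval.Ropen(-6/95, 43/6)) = Interval.Ropen(-6/95, 43/6)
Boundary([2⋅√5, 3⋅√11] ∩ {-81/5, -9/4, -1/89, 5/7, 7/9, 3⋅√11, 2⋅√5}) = {3⋅√11, 2⋅√5}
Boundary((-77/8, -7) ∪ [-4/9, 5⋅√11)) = {-77/8, -7, -4/9, 5⋅√11}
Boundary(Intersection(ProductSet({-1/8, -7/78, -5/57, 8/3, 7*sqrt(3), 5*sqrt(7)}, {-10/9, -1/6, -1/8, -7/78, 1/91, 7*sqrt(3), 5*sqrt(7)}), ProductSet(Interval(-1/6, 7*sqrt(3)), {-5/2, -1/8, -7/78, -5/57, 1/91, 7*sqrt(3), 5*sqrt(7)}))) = ProductSet({-1/8, -7/78, -5/57, 8/3, 7*sqrt(3)}, {-1/8, -7/78, 1/91, 7*sqrt(3), 5*sqrt(7)})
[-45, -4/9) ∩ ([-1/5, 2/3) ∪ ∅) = ∅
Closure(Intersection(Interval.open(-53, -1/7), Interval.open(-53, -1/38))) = Interval(-53, -1/7)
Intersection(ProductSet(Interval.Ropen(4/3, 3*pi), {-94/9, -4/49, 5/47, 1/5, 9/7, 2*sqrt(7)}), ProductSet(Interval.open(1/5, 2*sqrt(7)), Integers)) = EmptySet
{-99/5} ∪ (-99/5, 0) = [-99/5, 0)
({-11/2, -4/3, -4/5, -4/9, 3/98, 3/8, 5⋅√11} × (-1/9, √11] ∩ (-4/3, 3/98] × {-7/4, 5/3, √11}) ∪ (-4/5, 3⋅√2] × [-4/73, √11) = ({-4/5, -4/9, 3/98} × {5/3, √11}) ∪ ((-4/5, 3⋅√2] × [-4/73, √11))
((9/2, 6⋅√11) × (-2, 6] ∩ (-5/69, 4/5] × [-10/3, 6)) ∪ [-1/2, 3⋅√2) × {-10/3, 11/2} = [-1/2, 3⋅√2) × {-10/3, 11/2}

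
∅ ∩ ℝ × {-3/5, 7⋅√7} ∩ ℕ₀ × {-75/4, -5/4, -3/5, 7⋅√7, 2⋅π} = ∅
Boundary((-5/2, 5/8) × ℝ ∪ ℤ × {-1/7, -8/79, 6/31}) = ({-5/2, 5/8} × ℝ) ∪ (ℤ \ (-5/2, 5/8) × {-1/7, -8/79, 6/31})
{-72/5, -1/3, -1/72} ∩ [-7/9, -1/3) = ∅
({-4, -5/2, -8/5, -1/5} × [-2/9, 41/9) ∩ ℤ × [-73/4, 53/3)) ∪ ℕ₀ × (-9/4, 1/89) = (ℕ₀ × (-9/4, 1/89)) ∪ ({-4} × [-2/9, 41/9))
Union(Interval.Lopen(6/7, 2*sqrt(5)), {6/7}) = Interval(6/7, 2*sqrt(5))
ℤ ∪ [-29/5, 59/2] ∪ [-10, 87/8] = ℤ ∪ [-10, 59/2]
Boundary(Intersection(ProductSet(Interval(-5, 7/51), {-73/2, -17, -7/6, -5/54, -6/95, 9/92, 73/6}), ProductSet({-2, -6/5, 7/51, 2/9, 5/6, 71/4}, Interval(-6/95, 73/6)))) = ProductSet({-2, -6/5, 7/51}, {-6/95, 9/92, 73/6})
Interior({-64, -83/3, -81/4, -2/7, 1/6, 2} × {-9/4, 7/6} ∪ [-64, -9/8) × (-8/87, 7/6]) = (-64, -9/8) × (-8/87, 7/6)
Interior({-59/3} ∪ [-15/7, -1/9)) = (-15/7, -1/9)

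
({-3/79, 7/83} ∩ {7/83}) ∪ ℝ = ℝ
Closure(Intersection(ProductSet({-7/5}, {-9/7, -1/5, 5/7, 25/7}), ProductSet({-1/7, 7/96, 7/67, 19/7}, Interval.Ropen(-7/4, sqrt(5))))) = EmptySet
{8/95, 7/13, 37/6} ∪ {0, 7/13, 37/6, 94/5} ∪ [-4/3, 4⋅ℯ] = [-4/3, 4⋅ℯ] ∪ {94/5}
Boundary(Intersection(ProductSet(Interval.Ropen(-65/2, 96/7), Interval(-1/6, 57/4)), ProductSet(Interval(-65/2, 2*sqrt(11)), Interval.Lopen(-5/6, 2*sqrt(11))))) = Union(ProductSet({-65/2, 2*sqrt(11)}, Interval(-1/6, 2*sqrt(11))), ProductSet(Interval(-65/2, 2*sqrt(11)), {-1/6, 2*sqrt(11)}))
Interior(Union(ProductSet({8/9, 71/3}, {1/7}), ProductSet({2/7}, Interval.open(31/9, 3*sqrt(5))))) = EmptySet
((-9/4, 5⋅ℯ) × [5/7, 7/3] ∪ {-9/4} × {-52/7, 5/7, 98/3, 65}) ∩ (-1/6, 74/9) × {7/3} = (-1/6, 74/9) × {7/3}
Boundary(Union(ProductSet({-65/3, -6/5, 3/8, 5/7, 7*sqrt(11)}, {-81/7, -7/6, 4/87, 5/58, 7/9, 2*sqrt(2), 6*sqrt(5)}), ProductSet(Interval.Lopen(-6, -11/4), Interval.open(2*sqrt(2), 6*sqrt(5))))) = Union(ProductSet({-6, -11/4}, Interval(2*sqrt(2), 6*sqrt(5))), ProductSet({-65/3, -6/5, 3/8, 5/7, 7*sqrt(11)}, {-81/7, -7/6, 4/87, 5/58, 7/9, 2*sqrt(2), 6*sqrt(5)}), ProductSet(Interval(-6, -11/4), {2*sqrt(2), 6*sqrt(5)}))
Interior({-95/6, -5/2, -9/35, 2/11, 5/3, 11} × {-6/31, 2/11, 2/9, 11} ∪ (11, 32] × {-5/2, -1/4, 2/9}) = ∅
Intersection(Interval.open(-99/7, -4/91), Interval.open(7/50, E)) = EmptySet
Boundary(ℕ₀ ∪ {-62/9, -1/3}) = {-62/9, -1/3} ∪ ℕ₀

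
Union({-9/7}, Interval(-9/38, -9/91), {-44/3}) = Union({-44/3, -9/7}, Interval(-9/38, -9/91))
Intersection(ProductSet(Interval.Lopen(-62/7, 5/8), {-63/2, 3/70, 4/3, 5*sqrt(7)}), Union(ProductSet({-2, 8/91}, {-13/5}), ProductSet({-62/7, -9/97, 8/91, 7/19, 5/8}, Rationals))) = ProductSet({-9/97, 8/91, 7/19, 5/8}, {-63/2, 3/70, 4/3})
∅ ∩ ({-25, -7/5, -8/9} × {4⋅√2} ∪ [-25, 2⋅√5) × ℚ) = ∅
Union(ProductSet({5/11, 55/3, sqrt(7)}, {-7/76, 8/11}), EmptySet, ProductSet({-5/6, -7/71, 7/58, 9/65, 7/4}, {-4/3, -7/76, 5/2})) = Union(ProductSet({5/11, 55/3, sqrt(7)}, {-7/76, 8/11}), ProductSet({-5/6, -7/71, 7/58, 9/65, 7/4}, {-4/3, -7/76, 5/2}))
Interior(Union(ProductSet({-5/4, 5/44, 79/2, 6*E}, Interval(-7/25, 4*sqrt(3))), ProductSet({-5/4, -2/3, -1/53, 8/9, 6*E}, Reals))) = EmptySet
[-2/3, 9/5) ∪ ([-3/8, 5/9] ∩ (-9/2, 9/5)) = [-2/3, 9/5)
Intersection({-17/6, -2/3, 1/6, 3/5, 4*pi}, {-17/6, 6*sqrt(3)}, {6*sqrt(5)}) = EmptySet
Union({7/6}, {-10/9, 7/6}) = {-10/9, 7/6}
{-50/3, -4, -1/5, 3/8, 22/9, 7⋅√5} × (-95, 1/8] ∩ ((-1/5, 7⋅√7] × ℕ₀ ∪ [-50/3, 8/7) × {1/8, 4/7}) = ({-50/3, -4, -1/5, 3/8} × {1/8}) ∪ ({3/8, 22/9, 7⋅√5} × {0})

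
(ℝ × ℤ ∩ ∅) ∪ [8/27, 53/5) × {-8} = [8/27, 53/5) × {-8}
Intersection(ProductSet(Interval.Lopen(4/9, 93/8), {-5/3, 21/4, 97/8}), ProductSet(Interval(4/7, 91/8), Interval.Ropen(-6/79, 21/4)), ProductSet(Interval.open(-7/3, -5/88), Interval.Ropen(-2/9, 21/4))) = EmptySet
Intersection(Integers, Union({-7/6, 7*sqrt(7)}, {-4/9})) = EmptySet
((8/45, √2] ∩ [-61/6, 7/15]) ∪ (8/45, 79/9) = (8/45, 79/9)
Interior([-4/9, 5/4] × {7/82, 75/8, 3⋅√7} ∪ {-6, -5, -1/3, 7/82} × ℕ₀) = ∅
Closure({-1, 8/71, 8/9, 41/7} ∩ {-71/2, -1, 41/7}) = {-1, 41/7}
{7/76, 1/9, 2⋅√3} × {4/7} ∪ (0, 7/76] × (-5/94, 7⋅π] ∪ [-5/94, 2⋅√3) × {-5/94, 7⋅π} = ({7/76, 1/9, 2⋅√3} × {4/7}) ∪ ((0, 7/76] × (-5/94, 7⋅π]) ∪ ([-5/94, 2⋅√3) × {-5/94, 7⋅π})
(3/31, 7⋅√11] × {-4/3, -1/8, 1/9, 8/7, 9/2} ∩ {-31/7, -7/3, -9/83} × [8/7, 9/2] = ∅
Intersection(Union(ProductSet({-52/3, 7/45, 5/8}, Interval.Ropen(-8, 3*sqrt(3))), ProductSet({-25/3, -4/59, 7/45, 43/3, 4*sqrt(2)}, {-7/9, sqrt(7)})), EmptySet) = EmptySet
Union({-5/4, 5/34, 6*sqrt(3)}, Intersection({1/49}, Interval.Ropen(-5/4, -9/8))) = {-5/4, 5/34, 6*sqrt(3)}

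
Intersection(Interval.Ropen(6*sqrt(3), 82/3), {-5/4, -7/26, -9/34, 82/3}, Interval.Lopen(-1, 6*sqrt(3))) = EmptySet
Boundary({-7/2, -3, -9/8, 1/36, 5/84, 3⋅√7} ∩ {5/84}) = {5/84}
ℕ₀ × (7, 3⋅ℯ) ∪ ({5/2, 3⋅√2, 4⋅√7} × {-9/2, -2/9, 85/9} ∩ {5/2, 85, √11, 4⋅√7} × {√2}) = ℕ₀ × (7, 3⋅ℯ)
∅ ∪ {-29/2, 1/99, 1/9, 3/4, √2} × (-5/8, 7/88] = {-29/2, 1/99, 1/9, 3/4, √2} × (-5/8, 7/88]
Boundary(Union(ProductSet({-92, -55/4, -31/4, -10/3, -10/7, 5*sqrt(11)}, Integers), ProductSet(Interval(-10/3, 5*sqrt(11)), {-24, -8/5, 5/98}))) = Union(ProductSet({-92, -55/4, -31/4, -10/3, -10/7, 5*sqrt(11)}, Integers), ProductSet(Interval(-10/3, 5*sqrt(11)), {-24, -8/5, 5/98}))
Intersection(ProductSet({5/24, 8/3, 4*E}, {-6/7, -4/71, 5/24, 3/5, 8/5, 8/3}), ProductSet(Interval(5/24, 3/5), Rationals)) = ProductSet({5/24}, {-6/7, -4/71, 5/24, 3/5, 8/5, 8/3})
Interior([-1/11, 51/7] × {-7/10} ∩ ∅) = ∅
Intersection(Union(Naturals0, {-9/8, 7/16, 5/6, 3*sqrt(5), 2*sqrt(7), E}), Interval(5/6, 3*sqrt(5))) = Union({5/6, 3*sqrt(5), 2*sqrt(7), E}, Range(1, 7, 1))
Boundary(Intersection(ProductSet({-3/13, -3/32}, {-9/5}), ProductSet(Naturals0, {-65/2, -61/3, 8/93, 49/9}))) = EmptySet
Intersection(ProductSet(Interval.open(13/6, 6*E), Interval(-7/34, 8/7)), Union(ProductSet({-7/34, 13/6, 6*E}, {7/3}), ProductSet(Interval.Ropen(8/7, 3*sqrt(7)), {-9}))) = EmptySet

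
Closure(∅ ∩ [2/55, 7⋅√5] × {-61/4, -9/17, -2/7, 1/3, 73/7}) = ∅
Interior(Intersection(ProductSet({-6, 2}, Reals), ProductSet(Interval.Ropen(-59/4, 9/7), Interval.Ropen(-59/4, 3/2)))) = EmptySet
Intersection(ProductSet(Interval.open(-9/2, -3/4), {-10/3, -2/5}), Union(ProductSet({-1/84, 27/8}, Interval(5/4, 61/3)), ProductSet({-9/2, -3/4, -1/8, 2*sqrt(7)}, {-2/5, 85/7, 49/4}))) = EmptySet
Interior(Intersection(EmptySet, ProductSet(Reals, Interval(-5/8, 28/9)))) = EmptySet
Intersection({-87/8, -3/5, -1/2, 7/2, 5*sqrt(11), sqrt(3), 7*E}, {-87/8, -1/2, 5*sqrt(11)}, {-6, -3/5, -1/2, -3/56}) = {-1/2}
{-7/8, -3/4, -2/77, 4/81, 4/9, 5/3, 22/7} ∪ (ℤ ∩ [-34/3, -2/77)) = {-11, -10, …, -1} ∪ {-7/8, -3/4, -2/77, 4/81, 4/9, 5/3, 22/7}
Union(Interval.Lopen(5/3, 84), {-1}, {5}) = Union({-1}, Interval.Lopen(5/3, 84))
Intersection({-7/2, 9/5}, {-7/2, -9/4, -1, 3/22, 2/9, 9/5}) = {-7/2, 9/5}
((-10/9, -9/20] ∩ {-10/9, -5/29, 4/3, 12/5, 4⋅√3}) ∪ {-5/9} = {-5/9}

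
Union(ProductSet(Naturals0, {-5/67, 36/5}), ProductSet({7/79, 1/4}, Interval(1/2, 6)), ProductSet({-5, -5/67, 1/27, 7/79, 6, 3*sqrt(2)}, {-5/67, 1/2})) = Union(ProductSet({7/79, 1/4}, Interval(1/2, 6)), ProductSet({-5, -5/67, 1/27, 7/79, 6, 3*sqrt(2)}, {-5/67, 1/2}), ProductSet(Naturals0, {-5/67, 36/5}))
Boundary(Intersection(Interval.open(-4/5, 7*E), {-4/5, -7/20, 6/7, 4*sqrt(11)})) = {-7/20, 6/7, 4*sqrt(11)}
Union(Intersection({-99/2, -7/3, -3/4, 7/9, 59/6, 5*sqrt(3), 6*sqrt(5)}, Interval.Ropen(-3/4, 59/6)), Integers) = Union({-3/4, 7/9, 5*sqrt(3)}, Integers)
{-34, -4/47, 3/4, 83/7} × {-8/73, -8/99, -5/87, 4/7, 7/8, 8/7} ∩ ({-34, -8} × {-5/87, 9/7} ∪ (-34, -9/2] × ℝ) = {-34} × {-5/87}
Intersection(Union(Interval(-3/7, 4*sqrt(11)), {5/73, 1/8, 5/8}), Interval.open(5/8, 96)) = Interval.Lopen(5/8, 4*sqrt(11))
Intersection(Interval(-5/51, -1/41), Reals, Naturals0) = EmptySet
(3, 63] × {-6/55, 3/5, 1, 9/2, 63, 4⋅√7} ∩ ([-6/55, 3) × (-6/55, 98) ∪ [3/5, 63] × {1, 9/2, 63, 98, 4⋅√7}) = (3, 63] × {1, 9/2, 63, 4⋅√7}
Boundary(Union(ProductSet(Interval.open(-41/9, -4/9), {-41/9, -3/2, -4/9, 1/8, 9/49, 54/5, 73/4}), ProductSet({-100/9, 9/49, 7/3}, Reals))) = Union(ProductSet({-100/9, 9/49, 7/3}, Reals), ProductSet(Interval(-41/9, -4/9), {-41/9, -3/2, -4/9, 1/8, 9/49, 54/5, 73/4}))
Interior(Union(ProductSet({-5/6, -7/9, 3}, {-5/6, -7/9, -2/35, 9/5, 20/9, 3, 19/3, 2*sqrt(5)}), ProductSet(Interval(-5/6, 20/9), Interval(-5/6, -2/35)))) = ProductSet(Interval.open(-5/6, 20/9), Interval.open(-5/6, -2/35))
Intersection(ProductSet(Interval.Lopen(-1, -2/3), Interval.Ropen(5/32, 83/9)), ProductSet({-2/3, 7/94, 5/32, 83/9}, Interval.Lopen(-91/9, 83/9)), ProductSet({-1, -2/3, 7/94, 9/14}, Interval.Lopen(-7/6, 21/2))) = ProductSet({-2/3}, Interval.Ropen(5/32, 83/9))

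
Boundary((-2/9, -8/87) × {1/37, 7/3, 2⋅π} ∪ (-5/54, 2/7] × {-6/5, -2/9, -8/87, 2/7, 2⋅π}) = ([-2/9, -8/87] × {1/37, 7/3, 2⋅π}) ∪ ([-5/54, 2/7] × {-6/5, -2/9, -8/87, 2/7, 2⋅π})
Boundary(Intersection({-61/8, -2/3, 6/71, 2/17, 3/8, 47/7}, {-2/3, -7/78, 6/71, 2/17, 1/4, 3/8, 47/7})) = {-2/3, 6/71, 2/17, 3/8, 47/7}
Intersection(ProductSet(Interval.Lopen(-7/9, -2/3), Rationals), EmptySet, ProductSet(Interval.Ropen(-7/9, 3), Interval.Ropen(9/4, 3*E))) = EmptySet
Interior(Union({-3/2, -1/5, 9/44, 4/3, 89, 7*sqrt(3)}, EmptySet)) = EmptySet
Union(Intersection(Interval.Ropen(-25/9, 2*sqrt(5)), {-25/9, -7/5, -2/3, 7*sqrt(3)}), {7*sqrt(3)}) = {-25/9, -7/5, -2/3, 7*sqrt(3)}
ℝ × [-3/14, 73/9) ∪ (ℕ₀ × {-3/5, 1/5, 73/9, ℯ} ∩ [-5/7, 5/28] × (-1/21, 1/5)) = ℝ × [-3/14, 73/9)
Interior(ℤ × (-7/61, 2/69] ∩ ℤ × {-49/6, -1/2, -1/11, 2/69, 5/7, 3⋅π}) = ∅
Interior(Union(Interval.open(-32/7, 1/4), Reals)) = Interval(-oo, oo)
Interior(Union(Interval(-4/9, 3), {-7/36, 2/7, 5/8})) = Interval.open(-4/9, 3)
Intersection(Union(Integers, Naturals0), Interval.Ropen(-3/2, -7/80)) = Range(-1, 0, 1)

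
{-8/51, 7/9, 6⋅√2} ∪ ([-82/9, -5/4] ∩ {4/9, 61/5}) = {-8/51, 7/9, 6⋅√2}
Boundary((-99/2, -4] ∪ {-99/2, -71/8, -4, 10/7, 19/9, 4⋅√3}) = {-99/2, -4, 10/7, 19/9, 4⋅√3}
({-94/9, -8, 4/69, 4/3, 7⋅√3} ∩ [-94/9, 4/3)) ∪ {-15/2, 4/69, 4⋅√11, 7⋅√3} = {-94/9, -8, -15/2, 4/69, 4⋅√11, 7⋅√3}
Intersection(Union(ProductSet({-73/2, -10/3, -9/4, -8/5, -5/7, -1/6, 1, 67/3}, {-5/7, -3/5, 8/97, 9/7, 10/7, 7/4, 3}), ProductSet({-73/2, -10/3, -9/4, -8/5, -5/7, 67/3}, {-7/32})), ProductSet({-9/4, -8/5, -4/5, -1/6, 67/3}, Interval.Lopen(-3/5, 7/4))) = Union(ProductSet({-9/4, -8/5, 67/3}, {-7/32}), ProductSet({-9/4, -8/5, -1/6, 67/3}, {8/97, 9/7, 10/7, 7/4}))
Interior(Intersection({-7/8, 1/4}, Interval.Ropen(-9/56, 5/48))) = EmptySet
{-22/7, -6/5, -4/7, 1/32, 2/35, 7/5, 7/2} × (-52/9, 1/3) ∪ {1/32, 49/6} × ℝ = ({1/32, 49/6} × ℝ) ∪ ({-22/7, -6/5, -4/7, 1/32, 2/35, 7/5, 7/2} × (-52/9, 1/3))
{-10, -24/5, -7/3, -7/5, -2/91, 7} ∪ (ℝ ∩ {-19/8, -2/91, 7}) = {-10, -24/5, -19/8, -7/3, -7/5, -2/91, 7}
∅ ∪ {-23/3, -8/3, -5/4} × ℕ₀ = {-23/3, -8/3, -5/4} × ℕ₀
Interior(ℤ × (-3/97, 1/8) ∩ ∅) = ∅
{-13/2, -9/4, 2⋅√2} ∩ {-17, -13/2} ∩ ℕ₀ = ∅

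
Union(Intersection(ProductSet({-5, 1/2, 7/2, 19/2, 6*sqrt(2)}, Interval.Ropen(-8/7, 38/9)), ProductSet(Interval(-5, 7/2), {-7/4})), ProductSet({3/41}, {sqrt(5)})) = ProductSet({3/41}, {sqrt(5)})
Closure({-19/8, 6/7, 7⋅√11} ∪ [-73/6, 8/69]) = [-73/6, 8/69] ∪ {6/7, 7⋅√11}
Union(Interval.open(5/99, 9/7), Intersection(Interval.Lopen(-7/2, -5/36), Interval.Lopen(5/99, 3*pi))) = Interval.open(5/99, 9/7)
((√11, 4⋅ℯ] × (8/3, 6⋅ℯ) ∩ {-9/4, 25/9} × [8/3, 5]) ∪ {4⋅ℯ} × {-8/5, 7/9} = {4⋅ℯ} × {-8/5, 7/9}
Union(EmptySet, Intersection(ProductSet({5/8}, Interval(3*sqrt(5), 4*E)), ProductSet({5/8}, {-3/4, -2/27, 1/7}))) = EmptySet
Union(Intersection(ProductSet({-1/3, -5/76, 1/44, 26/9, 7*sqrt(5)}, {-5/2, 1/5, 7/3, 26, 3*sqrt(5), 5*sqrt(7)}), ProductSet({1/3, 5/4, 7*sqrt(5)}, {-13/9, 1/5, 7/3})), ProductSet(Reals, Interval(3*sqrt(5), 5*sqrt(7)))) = Union(ProductSet({7*sqrt(5)}, {1/5, 7/3}), ProductSet(Reals, Interval(3*sqrt(5), 5*sqrt(7))))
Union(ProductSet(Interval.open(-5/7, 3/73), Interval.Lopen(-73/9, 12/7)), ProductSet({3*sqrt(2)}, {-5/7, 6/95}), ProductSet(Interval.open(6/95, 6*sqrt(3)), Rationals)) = Union(ProductSet(Interval.open(-5/7, 3/73), Interval.Lopen(-73/9, 12/7)), ProductSet(Interval.open(6/95, 6*sqrt(3)), Rationals))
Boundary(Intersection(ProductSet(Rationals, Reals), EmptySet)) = EmptySet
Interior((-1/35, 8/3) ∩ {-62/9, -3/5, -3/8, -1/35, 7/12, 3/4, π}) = ∅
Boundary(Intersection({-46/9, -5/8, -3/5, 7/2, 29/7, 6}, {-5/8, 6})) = {-5/8, 6}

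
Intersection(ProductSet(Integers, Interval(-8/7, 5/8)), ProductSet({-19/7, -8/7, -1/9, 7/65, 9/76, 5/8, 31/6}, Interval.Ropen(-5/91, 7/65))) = EmptySet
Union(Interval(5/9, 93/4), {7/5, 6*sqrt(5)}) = Interval(5/9, 93/4)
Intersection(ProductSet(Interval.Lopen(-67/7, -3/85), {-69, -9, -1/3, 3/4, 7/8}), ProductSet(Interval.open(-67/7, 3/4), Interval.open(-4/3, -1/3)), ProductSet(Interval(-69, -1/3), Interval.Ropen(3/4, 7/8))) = EmptySet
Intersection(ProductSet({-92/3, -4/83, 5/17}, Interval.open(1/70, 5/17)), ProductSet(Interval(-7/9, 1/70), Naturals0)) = EmptySet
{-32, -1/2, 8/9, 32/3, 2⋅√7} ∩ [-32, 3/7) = {-32, -1/2}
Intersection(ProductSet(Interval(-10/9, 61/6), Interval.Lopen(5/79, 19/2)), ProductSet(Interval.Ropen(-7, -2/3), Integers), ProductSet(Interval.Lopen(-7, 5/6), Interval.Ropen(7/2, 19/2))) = ProductSet(Interval.Ropen(-10/9, -2/3), Range(4, 10, 1))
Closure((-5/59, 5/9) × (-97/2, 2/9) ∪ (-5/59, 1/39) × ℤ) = ([-5/59, 1/39) × ℤ) ∪ ({-5/59, 5/9} × [-97/2, 2/9]) ∪ ([-5/59, 5/9] × {-97/2, 2/9}) ∪ ((-5/59, 5/9) × (-97/2, 2/9)) ∪ ([-5/59, 1/39] × ℤ \ (-97/2, 2/9))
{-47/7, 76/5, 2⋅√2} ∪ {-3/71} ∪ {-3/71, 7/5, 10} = {-47/7, -3/71, 7/5, 10, 76/5, 2⋅√2}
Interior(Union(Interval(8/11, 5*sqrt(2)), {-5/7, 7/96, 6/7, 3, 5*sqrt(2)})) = Interval.open(8/11, 5*sqrt(2))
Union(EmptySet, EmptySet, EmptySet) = EmptySet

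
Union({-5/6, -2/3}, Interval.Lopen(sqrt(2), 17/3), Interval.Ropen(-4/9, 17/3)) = Union({-5/6, -2/3}, Interval(-4/9, 17/3))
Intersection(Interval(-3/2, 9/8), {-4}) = EmptySet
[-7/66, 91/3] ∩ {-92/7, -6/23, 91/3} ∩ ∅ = ∅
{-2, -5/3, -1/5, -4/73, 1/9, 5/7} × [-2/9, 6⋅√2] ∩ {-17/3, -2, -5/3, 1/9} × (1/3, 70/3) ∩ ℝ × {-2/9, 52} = ∅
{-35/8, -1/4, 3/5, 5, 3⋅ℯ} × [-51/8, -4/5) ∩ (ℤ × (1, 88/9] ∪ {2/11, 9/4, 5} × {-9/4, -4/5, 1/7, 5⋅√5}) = {5} × {-9/4}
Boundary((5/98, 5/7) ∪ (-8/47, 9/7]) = {-8/47, 9/7}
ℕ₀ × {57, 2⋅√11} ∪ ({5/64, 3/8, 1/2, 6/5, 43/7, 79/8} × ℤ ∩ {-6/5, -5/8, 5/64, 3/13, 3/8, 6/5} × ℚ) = ({5/64, 3/8, 6/5} × ℤ) ∪ (ℕ₀ × {57, 2⋅√11})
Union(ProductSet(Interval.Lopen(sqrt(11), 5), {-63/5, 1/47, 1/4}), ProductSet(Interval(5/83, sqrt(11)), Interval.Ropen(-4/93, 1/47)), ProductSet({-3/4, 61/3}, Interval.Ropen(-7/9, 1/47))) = Union(ProductSet({-3/4, 61/3}, Interval.Ropen(-7/9, 1/47)), ProductSet(Interval(5/83, sqrt(11)), Interval.Ropen(-4/93, 1/47)), ProductSet(Interval.Lopen(sqrt(11), 5), {-63/5, 1/47, 1/4}))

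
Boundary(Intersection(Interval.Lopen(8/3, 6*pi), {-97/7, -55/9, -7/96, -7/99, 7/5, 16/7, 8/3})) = EmptySet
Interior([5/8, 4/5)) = (5/8, 4/5)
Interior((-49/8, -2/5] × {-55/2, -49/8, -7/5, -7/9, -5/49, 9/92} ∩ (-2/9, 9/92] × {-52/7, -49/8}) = ∅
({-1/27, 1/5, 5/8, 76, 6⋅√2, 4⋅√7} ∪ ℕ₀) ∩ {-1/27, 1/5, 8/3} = {-1/27, 1/5}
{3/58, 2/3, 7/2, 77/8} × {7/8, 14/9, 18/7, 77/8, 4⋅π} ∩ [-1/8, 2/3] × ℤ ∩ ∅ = ∅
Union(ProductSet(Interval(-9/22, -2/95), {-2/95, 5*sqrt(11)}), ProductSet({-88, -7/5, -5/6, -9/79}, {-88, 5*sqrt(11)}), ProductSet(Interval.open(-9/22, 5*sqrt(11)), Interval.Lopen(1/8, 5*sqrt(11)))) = Union(ProductSet({-88, -7/5, -5/6, -9/79}, {-88, 5*sqrt(11)}), ProductSet(Interval(-9/22, -2/95), {-2/95, 5*sqrt(11)}), ProductSet(Interval.open(-9/22, 5*sqrt(11)), Interval.Lopen(1/8, 5*sqrt(11))))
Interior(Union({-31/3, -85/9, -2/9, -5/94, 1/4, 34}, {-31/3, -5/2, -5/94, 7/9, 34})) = EmptySet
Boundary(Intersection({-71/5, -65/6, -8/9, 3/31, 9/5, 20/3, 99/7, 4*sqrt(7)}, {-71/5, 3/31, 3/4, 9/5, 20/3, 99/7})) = {-71/5, 3/31, 9/5, 20/3, 99/7}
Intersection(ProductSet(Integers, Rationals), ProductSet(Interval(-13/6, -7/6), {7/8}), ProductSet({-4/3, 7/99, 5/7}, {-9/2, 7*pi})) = EmptySet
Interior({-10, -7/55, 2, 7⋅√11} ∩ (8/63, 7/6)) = ∅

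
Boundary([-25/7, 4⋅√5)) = {-25/7, 4⋅√5}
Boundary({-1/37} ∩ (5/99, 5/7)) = ∅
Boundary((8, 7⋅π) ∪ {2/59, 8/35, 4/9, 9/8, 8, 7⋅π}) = {2/59, 8/35, 4/9, 9/8, 8, 7⋅π}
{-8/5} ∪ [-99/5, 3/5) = [-99/5, 3/5)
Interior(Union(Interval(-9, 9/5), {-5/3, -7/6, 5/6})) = Interval.open(-9, 9/5)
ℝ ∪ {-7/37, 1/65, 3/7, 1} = ℝ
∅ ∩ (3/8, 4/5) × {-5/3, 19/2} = ∅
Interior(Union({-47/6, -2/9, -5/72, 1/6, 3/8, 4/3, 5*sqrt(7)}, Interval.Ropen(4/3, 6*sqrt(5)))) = Interval.open(4/3, 6*sqrt(5))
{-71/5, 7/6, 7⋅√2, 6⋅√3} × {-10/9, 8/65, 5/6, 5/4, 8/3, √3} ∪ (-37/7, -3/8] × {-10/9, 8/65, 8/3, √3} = ((-37/7, -3/8] × {-10/9, 8/65, 8/3, √3}) ∪ ({-71/5, 7/6, 7⋅√2, 6⋅√3} × {-10/9, 8/65, 5/6, 5/4, 8/3, √3})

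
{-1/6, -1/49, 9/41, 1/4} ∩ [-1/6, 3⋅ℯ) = {-1/6, -1/49, 9/41, 1/4}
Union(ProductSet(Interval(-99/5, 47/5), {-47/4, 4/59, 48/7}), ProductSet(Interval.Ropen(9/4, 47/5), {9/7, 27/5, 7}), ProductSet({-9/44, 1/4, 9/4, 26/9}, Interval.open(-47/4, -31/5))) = Union(ProductSet({-9/44, 1/4, 9/4, 26/9}, Interval.open(-47/4, -31/5)), ProductSet(Interval(-99/5, 47/5), {-47/4, 4/59, 48/7}), ProductSet(Interval.Ropen(9/4, 47/5), {9/7, 27/5, 7}))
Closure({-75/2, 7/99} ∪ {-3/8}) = {-75/2, -3/8, 7/99}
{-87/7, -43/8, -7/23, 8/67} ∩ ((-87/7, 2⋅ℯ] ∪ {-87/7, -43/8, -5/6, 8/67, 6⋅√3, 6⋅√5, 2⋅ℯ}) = {-87/7, -43/8, -7/23, 8/67}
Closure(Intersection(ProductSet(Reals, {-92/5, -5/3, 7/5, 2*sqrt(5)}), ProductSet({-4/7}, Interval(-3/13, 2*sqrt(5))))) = ProductSet({-4/7}, {7/5, 2*sqrt(5)})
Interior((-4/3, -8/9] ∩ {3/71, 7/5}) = ∅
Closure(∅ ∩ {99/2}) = ∅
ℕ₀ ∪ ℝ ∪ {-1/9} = ℝ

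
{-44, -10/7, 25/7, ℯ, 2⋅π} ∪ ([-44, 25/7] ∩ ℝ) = [-44, 25/7] ∪ {2⋅π}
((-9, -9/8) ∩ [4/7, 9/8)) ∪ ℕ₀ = ℕ₀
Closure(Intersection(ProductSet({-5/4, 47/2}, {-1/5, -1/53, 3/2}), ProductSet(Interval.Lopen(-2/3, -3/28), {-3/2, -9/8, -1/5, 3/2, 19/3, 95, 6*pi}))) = EmptySet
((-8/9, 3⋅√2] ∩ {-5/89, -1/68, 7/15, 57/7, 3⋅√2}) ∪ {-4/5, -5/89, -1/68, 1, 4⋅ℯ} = {-4/5, -5/89, -1/68, 7/15, 1, 3⋅√2, 4⋅ℯ}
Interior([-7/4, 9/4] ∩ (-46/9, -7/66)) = (-7/4, -7/66)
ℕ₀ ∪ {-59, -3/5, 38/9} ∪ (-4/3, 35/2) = {-59} ∪ (-4/3, 35/2) ∪ ℕ₀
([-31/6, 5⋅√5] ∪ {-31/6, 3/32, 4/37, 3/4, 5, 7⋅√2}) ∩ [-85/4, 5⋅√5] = [-31/6, 5⋅√5]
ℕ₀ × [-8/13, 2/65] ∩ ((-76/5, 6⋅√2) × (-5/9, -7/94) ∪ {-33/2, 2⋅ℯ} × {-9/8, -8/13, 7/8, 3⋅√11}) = {0, 1, …, 8} × (-5/9, -7/94)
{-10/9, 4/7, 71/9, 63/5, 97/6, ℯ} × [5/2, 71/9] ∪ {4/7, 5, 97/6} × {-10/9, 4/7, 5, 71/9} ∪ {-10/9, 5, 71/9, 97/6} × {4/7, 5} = ({-10/9, 5, 71/9, 97/6} × {4/7, 5}) ∪ ({4/7, 5, 97/6} × {-10/9, 4/7, 5, 71/9}) ∪ ({-10/9, 4/7, 71/9, 63/5, 97/6, ℯ} × [5/2, 71/9])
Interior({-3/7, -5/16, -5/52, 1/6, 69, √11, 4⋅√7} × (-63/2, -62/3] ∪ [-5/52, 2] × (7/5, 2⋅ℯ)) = (-5/52, 2) × (7/5, 2⋅ℯ)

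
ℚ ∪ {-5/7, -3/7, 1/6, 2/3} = ℚ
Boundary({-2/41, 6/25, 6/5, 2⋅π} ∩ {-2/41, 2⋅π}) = {-2/41, 2⋅π}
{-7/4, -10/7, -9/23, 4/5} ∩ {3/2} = ∅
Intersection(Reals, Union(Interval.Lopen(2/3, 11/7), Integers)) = Union(Integers, Interval.Lopen(2/3, 11/7))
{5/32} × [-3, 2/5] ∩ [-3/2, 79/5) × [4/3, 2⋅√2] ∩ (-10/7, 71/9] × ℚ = ∅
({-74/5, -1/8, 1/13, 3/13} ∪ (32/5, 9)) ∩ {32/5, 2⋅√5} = ∅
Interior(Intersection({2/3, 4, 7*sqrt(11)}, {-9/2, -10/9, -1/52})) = EmptySet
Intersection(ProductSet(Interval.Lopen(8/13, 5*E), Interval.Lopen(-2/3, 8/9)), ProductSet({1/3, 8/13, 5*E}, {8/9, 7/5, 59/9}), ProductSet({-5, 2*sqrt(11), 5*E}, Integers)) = EmptySet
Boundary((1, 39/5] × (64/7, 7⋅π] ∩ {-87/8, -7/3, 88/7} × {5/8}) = ∅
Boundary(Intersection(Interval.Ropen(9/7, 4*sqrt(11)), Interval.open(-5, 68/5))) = {9/7, 4*sqrt(11)}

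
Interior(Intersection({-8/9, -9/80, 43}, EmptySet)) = EmptySet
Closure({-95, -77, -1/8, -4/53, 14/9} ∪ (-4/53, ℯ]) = {-95, -77, -1/8} ∪ [-4/53, ℯ]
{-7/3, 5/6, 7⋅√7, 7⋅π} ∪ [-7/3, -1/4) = [-7/3, -1/4) ∪ {5/6, 7⋅√7, 7⋅π}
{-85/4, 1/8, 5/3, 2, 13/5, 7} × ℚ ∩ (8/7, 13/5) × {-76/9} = {5/3, 2} × {-76/9}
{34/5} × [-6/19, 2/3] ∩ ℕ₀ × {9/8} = ∅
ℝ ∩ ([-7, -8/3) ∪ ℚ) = ℚ ∪ [-7, -8/3]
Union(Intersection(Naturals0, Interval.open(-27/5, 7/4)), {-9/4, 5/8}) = Union({-9/4, 5/8}, Range(0, 2, 1))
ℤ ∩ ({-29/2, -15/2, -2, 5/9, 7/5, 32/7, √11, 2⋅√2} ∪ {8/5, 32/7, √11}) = {-2}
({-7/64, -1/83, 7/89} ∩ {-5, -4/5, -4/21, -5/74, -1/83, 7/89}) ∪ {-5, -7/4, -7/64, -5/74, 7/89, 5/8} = {-5, -7/4, -7/64, -5/74, -1/83, 7/89, 5/8}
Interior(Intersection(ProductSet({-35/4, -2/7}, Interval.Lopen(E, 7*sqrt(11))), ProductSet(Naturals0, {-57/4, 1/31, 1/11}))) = EmptySet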